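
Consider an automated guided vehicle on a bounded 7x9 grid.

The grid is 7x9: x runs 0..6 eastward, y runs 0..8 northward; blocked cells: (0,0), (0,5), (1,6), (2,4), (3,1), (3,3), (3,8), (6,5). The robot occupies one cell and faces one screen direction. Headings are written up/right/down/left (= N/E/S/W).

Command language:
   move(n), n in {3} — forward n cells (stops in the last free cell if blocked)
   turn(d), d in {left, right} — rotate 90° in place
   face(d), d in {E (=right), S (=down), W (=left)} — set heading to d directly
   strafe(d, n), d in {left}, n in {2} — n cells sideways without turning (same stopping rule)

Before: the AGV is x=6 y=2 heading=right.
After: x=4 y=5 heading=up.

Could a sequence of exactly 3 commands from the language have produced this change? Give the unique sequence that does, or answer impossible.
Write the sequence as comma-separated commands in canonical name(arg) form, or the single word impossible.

key: order matters: swapping turn(left) and move(3) lands elsewhere
begin: x=6 y=2 heading=right
1. turn(left) → x=6 y=2 heading=up
2. strafe(left, 2) → x=4 y=2 heading=up
3. move(3) → x=4 y=5 heading=up
no rival 3-sequence matches.

turn(left), strafe(left, 2), move(3)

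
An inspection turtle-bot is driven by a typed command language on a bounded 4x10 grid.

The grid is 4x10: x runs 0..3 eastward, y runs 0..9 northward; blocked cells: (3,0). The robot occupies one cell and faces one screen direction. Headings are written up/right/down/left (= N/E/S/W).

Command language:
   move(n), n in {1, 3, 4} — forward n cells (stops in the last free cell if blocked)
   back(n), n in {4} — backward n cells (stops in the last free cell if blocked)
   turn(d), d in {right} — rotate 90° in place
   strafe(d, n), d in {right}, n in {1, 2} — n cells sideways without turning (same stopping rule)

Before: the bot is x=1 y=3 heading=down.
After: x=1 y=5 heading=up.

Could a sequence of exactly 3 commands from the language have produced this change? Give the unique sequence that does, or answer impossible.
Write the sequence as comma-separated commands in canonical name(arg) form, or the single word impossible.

key: position moved to (1,5) AND the heading swung to N — translation plus rotation needed
t0: x=1 y=3 heading=down
[1] after turn(right): x=1 y=3 heading=left
[2] after strafe(right, 2): x=1 y=5 heading=left
[3] after turn(right): x=1 y=5 heading=up
uniquely the one of 343 3-step routes that fits.

turn(right), strafe(right, 2), turn(right)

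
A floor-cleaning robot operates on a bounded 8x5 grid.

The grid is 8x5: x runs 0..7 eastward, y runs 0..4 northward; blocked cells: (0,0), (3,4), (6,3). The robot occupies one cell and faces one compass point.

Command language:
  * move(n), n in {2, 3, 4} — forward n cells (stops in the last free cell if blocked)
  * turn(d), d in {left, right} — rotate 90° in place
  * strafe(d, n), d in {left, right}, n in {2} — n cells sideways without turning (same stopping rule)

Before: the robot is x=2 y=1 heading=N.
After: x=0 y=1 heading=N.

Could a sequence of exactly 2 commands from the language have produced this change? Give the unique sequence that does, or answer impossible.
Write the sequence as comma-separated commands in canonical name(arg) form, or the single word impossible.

strafe(left, 2), strafe(left, 2)

key: the second strafe(left, 2) runs into the grid edge before its full distance
initial: x=2 y=1 heading=N
t=1 strafe(left, 2) ⇒ x=0 y=1 heading=N
t=2 strafe(left, 2) ⇒ x=0 y=1 heading=N
uniquely the one of 49 2-step routes that fits.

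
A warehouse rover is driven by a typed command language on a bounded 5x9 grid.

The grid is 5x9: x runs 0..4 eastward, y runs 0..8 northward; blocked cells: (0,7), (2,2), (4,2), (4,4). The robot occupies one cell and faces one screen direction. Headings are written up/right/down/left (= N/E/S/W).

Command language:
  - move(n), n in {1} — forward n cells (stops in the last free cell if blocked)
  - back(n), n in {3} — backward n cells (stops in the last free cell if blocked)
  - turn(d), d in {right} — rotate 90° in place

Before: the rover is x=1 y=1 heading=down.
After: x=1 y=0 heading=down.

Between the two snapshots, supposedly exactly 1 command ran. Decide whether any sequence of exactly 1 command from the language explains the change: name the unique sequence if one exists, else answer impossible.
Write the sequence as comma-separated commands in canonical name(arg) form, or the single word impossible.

key: still facing S — the one step turns nothing
start: x=1 y=1 heading=down
step 1 (move(1)): x=1 y=0 heading=down
no rival 1-sequence matches.

move(1)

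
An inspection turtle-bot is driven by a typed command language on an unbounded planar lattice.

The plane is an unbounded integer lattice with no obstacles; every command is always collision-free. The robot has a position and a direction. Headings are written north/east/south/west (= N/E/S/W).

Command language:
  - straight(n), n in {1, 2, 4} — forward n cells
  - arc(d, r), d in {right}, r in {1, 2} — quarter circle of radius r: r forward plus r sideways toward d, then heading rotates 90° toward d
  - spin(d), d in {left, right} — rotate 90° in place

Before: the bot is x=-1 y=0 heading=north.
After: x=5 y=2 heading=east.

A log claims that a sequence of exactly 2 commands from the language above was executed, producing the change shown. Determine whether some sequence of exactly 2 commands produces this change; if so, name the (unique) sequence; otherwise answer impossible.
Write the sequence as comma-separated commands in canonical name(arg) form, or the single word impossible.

key: order matters: swapping arc(right, 2) and straight(4) lands elsewhere
from: x=-1 y=0 heading=north
step 1 (arc(right, 2)): x=1 y=2 heading=east
step 2 (straight(4)): x=5 y=2 heading=east
no rival 2-sequence matches.

arc(right, 2), straight(4)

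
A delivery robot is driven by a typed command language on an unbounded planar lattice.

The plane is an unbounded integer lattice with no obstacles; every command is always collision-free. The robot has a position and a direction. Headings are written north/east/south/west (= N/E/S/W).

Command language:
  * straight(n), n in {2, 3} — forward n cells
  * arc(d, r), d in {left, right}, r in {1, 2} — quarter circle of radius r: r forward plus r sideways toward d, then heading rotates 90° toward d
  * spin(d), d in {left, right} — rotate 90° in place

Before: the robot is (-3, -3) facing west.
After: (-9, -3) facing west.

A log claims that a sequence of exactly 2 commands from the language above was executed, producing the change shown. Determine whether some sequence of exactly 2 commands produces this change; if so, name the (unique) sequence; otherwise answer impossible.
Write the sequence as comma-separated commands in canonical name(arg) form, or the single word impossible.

straight(3), straight(3)

key: still facing W at the end — nothing in the sequence rotates
start: (-3, -3) facing west
step 1 (straight(3)): (-6, -3) facing west
step 2 (straight(3)): (-9, -3) facing west
no other 2-command option fits: unique.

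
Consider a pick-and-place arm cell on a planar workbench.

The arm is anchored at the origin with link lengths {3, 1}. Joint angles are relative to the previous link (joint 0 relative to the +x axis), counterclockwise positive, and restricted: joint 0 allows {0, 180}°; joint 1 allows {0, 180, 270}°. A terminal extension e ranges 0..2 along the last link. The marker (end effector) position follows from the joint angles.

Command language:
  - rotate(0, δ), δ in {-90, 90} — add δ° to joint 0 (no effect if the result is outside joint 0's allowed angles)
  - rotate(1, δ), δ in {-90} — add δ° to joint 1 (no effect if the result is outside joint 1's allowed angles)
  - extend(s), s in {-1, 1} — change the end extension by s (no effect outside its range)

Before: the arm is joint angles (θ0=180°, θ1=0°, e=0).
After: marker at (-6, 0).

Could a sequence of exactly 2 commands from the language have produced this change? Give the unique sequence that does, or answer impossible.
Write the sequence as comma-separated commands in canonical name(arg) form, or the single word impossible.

from: joint angles (θ0=180°, θ1=0°, e=0)
step 1 (extend(1)): joint angles (θ0=180°, θ1=0°, e=1)
step 2 (extend(1)): joint angles (θ0=180°, θ1=0°, e=2)
no other 2-command option fits: unique.

extend(1), extend(1)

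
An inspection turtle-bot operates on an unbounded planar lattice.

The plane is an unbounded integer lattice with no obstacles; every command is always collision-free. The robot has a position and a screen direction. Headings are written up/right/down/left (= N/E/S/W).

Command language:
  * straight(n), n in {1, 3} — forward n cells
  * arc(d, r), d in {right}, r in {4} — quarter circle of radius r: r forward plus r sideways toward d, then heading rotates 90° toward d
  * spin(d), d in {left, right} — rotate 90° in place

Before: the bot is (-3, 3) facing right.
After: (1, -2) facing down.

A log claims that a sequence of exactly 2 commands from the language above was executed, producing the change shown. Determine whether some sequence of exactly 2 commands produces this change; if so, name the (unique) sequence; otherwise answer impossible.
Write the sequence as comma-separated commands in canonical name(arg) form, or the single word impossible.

key: position moved to (1,-2) AND the heading swung to S — translation plus rotation needed
start: (-3, 3) facing right
step 1 (arc(right, 4)): (1, -1) facing down
step 2 (straight(1)): (1, -2) facing down
all 25 alternatives checked — unique.

arc(right, 4), straight(1)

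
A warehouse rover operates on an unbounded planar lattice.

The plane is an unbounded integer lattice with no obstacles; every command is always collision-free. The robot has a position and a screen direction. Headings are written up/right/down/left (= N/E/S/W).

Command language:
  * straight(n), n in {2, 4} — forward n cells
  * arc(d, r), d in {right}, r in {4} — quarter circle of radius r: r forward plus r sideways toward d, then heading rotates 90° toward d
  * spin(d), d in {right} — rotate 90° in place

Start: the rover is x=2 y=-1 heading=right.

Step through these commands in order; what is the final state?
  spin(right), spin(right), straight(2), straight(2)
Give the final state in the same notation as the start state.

from: x=2 y=-1 heading=right
step 1 (spin(right)): x=2 y=-1 heading=down
step 2 (spin(right)): x=2 y=-1 heading=left
step 3 (straight(2)): x=0 y=-1 heading=left
step 4 (straight(2)): x=-2 y=-1 heading=left

x=-2 y=-1 heading=left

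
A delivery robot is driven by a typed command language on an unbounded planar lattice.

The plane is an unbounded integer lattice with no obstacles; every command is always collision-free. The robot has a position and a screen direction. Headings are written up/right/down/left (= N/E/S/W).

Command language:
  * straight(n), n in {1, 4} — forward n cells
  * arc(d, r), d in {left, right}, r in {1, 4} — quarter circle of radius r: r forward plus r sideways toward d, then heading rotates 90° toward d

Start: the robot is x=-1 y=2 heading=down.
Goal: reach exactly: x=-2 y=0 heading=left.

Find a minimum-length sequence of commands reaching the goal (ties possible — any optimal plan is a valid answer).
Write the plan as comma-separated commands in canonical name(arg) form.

straight(1), arc(right, 1)

begin: x=-1 y=2 heading=down
step 1 (straight(1)): x=-1 y=1 heading=down
step 2 (arc(right, 1)): x=-2 y=0 heading=left
shorter routes all fall short; 2 is best.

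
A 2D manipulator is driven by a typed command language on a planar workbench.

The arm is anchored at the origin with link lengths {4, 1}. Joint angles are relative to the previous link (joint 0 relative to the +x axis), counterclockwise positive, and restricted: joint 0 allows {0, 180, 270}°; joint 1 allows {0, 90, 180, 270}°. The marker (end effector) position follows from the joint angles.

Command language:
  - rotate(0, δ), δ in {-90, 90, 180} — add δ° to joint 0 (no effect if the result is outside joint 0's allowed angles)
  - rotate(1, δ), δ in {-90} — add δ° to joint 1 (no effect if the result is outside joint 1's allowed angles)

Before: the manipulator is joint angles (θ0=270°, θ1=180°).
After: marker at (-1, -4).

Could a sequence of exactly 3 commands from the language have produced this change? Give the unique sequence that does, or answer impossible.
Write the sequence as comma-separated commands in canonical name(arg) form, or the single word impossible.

rotate(1, -90), rotate(1, -90), rotate(1, -90)

initial: joint angles (θ0=270°, θ1=180°)
step 1 (rotate(1, -90)): joint angles (θ0=270°, θ1=90°)
step 2 (rotate(1, -90)): joint angles (θ0=270°, θ1=0°)
step 3 (rotate(1, -90)): joint angles (θ0=270°, θ1=270°)
no other 3-command option fits: unique.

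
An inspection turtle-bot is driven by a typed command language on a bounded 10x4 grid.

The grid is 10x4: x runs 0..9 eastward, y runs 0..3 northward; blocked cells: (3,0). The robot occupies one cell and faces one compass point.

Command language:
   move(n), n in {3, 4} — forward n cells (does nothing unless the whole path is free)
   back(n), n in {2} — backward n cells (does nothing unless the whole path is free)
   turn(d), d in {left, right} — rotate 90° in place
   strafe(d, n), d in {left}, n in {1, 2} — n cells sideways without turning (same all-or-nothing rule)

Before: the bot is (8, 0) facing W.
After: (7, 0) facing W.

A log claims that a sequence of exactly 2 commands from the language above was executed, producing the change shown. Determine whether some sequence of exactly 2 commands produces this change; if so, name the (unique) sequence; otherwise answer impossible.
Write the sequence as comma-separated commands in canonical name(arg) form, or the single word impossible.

key: running back(2) before move(3) would end elsewhere — order is forced
initial: (8, 0) facing W
t=1 move(3) ⇒ (5, 0) facing W
t=2 back(2) ⇒ (7, 0) facing W
no other 2-command option fits: unique.

move(3), back(2)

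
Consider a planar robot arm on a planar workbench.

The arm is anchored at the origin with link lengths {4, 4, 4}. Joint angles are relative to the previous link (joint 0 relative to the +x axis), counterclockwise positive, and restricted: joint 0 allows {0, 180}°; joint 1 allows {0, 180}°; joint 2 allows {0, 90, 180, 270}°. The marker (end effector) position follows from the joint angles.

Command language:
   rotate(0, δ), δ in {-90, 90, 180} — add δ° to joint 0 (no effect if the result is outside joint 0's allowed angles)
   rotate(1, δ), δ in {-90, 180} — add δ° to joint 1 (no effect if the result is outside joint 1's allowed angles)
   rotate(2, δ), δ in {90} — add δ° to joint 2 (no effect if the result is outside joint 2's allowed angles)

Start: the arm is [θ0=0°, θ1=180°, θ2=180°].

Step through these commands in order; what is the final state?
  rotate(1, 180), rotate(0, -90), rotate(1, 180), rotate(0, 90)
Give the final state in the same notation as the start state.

[θ0=0°, θ1=180°, θ2=180°]

from: [θ0=0°, θ1=180°, θ2=180°]
[1] after rotate(1, 180): [θ0=0°, θ1=0°, θ2=180°]
[2] after rotate(0, -90): [θ0=0°, θ1=0°, θ2=180°]
[3] after rotate(1, 180): [θ0=0°, θ1=180°, θ2=180°]
[4] after rotate(0, 90): [θ0=0°, θ1=180°, θ2=180°]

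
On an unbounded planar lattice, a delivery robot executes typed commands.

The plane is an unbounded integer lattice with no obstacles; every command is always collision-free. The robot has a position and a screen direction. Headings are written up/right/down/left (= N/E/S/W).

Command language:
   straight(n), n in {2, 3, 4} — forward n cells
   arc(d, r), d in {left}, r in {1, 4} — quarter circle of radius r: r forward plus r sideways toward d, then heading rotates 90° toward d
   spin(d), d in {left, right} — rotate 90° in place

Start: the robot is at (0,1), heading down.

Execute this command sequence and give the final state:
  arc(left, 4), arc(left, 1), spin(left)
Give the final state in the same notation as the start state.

at (5,-2), heading left

initial: at (0,1), heading down
1. arc(left, 4) → at (4,-3), heading right
2. arc(left, 1) → at (5,-2), heading up
3. spin(left) → at (5,-2), heading left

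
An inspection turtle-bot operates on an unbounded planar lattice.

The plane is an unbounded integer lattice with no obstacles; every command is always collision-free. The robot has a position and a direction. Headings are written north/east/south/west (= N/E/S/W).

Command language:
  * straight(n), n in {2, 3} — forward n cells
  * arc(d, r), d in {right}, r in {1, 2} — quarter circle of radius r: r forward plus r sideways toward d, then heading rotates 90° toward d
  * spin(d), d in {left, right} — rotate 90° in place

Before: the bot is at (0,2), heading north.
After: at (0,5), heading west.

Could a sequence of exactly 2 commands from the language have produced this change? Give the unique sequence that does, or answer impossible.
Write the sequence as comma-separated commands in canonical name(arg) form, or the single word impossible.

straight(3), spin(left)

key: cell and facing (now W) both changed — the 2 commands mix motion and turning
from: at (0,2), heading north
step 1 (straight(3)): at (0,5), heading north
step 2 (spin(left)): at (0,5), heading west
all 36 alternatives checked — unique.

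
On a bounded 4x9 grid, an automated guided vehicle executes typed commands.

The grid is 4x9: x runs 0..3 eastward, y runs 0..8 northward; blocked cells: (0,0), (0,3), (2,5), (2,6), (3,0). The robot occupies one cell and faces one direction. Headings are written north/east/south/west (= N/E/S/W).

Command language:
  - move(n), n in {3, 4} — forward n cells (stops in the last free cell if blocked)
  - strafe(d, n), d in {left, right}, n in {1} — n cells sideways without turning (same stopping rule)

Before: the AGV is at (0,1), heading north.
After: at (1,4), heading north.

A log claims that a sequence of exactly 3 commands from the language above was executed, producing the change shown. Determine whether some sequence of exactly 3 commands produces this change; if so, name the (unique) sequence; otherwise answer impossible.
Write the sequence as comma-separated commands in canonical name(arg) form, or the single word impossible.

key: order matters: swapping strafe(left, 1) and move(3) lands elsewhere
initial: at (0,1), heading north
step 1 (strafe(left, 1)): at (0,1), heading north
step 2 (strafe(right, 1)): at (1,1), heading north
step 3 (move(3)): at (1,4), heading north
all 64 alternatives checked — unique.

strafe(left, 1), strafe(right, 1), move(3)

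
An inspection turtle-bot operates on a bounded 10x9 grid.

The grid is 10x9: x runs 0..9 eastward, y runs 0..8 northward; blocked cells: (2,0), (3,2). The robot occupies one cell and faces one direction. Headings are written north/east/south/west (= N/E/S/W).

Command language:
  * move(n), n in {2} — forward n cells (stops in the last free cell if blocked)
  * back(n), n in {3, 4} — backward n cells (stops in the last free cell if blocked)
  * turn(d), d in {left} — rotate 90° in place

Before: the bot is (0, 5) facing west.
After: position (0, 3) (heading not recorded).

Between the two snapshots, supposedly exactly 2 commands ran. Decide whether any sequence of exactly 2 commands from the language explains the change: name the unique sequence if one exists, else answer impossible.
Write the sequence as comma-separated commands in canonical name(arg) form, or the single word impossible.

turn(left), move(2)

key: running move(2) before turn(left) would end elsewhere — order is forced
from: (0, 5) facing west
1. turn(left) → (0, 5) facing south
2. move(2) → (0, 3) facing south
no other 2-command option fits: unique.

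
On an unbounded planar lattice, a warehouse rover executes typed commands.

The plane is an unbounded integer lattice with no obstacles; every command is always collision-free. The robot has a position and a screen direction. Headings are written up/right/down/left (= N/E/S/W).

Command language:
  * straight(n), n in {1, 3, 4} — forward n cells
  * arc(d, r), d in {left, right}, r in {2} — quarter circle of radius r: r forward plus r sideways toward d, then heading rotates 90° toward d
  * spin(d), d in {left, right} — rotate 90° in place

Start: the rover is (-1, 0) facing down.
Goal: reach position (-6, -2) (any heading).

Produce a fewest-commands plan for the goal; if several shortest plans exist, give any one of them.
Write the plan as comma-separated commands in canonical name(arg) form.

arc(right, 2), straight(3)

start: (-1, 0) facing down
1. arc(right, 2) → (-3, -2) facing left
2. straight(3) → (-6, -2) facing left
no 1-step plan works, so 2 is optimal.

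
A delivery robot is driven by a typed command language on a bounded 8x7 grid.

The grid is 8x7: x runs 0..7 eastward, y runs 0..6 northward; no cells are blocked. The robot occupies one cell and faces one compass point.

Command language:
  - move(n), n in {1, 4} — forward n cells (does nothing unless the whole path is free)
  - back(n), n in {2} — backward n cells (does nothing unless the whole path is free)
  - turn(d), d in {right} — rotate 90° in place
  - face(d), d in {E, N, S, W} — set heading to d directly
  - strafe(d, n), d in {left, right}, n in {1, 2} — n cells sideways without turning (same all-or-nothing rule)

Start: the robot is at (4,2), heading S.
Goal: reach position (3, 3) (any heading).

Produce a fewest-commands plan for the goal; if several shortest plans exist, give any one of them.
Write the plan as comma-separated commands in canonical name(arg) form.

face(W), move(1), strafe(right, 1)

start: at (4,2), heading S
[1] after face(W): at (4,2), heading W
[2] after move(1): at (3,2), heading W
[3] after strafe(right, 1): at (3,3), heading W
no 2-step plan works, so 3 is optimal.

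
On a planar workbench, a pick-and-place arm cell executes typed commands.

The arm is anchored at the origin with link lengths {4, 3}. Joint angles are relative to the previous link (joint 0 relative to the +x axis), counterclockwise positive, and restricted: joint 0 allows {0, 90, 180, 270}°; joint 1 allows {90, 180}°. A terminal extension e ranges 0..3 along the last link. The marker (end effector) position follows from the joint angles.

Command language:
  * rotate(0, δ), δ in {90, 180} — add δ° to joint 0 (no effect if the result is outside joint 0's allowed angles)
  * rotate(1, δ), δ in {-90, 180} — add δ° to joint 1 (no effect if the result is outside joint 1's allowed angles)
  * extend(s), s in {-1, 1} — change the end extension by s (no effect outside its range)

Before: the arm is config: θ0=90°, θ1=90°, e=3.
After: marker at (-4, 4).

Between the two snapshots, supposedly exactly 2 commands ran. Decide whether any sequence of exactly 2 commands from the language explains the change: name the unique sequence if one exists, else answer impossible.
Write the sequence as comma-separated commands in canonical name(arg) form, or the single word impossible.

from: config: θ0=90°, θ1=90°, e=3
1. extend(-1) → config: θ0=90°, θ1=90°, e=2
2. extend(-1) → config: θ0=90°, θ1=90°, e=1
all 36 alternatives checked — unique.

extend(-1), extend(-1)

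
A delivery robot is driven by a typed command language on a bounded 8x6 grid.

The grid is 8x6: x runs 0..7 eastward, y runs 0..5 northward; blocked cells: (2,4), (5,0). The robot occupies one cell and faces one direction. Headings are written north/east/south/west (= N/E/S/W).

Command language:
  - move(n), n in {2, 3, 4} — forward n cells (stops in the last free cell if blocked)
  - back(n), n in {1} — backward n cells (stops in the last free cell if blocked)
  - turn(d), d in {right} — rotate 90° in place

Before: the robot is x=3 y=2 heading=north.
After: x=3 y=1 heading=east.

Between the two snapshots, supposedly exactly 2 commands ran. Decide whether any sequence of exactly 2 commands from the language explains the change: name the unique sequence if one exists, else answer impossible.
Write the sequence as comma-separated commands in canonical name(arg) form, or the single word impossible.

key: position moved to (3,1) AND the heading swung to E — translation plus rotation needed
from: x=3 y=2 heading=north
step 1 (back(1)): x=3 y=1 heading=north
step 2 (turn(right)): x=3 y=1 heading=east
all 25 alternatives checked — unique.

back(1), turn(right)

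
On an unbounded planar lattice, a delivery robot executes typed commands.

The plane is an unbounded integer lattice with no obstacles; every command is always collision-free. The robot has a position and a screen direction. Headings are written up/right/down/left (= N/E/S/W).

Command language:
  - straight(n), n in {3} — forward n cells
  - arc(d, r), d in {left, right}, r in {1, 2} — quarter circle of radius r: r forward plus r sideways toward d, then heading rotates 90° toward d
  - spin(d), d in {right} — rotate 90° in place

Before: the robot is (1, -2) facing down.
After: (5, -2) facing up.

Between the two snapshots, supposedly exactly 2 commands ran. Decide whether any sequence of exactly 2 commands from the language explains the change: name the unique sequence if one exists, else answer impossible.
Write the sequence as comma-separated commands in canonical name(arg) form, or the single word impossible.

key: position moved to (5,-2) AND the heading swung to N — translation plus rotation needed
start: (1, -2) facing down
[1] after arc(left, 2): (3, -4) facing right
[2] after arc(left, 2): (5, -2) facing up
no other 2-command option fits: unique.

arc(left, 2), arc(left, 2)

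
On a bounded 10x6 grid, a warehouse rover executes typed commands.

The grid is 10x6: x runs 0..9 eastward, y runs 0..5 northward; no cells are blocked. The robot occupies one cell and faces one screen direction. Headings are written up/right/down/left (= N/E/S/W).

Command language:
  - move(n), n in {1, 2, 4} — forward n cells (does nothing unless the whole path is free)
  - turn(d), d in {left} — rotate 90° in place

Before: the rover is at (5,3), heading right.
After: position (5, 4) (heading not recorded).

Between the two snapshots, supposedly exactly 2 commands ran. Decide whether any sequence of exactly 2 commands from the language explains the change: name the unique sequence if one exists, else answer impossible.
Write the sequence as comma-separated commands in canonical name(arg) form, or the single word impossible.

turn(left), move(1)

key: running move(1) before turn(left) would end elsewhere — order is forced
from: at (5,3), heading right
1. turn(left) → at (5,3), heading up
2. move(1) → at (5,4), heading up
uniquely the one of 16 2-step routes that fits.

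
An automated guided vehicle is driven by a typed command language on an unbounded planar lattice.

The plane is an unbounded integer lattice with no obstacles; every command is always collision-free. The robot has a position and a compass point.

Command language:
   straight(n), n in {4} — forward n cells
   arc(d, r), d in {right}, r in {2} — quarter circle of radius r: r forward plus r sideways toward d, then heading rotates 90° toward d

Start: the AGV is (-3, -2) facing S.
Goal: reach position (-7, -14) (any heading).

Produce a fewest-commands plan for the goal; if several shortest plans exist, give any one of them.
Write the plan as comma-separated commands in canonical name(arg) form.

initial: (-3, -2) facing S
[1] after straight(4): (-3, -6) facing S
[2] after straight(4): (-3, -10) facing S
[3] after straight(4): (-3, -14) facing S
[4] after arc(right, 2): (-5, -16) facing W
[5] after arc(right, 2): (-7, -14) facing N
no 4-step plan works, so 5 is optimal.

straight(4), straight(4), straight(4), arc(right, 2), arc(right, 2)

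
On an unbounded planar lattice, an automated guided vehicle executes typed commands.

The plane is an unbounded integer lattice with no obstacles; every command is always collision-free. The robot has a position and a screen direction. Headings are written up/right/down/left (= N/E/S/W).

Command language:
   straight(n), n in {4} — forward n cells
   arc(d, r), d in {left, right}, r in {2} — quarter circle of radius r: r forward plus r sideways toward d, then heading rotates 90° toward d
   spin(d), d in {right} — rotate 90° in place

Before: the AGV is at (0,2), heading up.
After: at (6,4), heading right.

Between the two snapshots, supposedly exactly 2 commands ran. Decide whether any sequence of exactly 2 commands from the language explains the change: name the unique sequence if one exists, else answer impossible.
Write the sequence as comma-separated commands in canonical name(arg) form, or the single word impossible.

arc(right, 2), straight(4)

key: position moved to (6,4) AND the heading swung to E — translation plus rotation needed
begin: at (0,2), heading up
step 1 (arc(right, 2)): at (2,4), heading right
step 2 (straight(4)): at (6,4), heading right
all 16 alternatives checked — unique.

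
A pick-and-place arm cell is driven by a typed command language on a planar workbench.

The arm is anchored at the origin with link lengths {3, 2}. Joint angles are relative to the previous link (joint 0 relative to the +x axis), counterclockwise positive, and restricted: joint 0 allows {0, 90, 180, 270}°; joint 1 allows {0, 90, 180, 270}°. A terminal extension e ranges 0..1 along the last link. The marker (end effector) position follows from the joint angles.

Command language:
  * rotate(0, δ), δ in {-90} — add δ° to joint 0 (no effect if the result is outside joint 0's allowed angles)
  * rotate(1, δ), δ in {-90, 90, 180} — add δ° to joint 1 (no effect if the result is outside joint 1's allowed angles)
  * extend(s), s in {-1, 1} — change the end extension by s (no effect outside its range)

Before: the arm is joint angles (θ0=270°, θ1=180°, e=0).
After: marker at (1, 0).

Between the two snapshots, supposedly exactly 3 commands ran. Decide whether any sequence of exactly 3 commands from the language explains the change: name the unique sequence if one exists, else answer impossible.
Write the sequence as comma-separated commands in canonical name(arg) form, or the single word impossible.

from: joint angles (θ0=270°, θ1=180°, e=0)
1. rotate(0, -90) → joint angles (θ0=180°, θ1=180°, e=0)
2. rotate(0, -90) → joint angles (θ0=90°, θ1=180°, e=0)
3. rotate(0, -90) → joint angles (θ0=0°, θ1=180°, e=0)
no rival 3-sequence matches.

rotate(0, -90), rotate(0, -90), rotate(0, -90)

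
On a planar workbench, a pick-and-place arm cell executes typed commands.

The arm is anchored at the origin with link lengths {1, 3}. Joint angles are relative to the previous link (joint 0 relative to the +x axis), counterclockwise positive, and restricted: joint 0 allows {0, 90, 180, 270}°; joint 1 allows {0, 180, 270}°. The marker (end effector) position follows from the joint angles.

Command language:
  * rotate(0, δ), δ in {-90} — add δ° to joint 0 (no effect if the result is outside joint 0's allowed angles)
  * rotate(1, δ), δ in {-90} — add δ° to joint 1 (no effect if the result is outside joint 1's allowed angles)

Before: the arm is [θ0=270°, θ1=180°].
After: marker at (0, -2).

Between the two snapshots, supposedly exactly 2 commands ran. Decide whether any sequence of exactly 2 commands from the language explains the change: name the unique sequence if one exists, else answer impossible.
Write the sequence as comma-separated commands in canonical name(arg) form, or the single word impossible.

rotate(0, -90), rotate(0, -90)

begin: [θ0=270°, θ1=180°]
step 1 (rotate(0, -90)): [θ0=180°, θ1=180°]
step 2 (rotate(0, -90)): [θ0=90°, θ1=180°]
uniquely the one of 4 2-step routes that fits.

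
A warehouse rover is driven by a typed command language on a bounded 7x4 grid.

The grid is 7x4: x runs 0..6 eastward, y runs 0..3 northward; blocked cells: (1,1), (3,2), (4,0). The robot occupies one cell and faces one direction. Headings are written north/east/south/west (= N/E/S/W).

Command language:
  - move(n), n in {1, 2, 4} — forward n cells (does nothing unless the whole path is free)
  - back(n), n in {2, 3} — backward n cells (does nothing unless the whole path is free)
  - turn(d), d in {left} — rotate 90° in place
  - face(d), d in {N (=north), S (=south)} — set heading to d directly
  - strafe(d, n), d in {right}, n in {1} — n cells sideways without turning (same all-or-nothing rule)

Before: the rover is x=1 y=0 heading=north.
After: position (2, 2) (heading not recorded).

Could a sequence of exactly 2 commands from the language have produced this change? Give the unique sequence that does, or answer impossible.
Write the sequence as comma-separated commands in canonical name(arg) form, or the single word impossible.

key: order matters: swapping strafe(right, 1) and move(2) lands elsewhere
initial: x=1 y=0 heading=north
[1] after strafe(right, 1): x=2 y=0 heading=north
[2] after move(2): x=2 y=2 heading=north
no rival 2-sequence matches.

strafe(right, 1), move(2)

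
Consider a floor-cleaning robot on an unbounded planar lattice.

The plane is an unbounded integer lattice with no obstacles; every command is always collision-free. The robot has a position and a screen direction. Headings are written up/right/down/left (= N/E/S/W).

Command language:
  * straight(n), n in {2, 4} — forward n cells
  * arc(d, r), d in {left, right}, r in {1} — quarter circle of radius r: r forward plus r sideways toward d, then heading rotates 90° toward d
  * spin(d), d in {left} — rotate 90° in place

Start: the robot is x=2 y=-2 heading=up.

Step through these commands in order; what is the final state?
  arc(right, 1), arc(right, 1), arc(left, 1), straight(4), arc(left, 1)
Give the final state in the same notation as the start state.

start: x=2 y=-2 heading=up
[1] after arc(right, 1): x=3 y=-1 heading=right
[2] after arc(right, 1): x=4 y=-2 heading=down
[3] after arc(left, 1): x=5 y=-3 heading=right
[4] after straight(4): x=9 y=-3 heading=right
[5] after arc(left, 1): x=10 y=-2 heading=up

x=10 y=-2 heading=up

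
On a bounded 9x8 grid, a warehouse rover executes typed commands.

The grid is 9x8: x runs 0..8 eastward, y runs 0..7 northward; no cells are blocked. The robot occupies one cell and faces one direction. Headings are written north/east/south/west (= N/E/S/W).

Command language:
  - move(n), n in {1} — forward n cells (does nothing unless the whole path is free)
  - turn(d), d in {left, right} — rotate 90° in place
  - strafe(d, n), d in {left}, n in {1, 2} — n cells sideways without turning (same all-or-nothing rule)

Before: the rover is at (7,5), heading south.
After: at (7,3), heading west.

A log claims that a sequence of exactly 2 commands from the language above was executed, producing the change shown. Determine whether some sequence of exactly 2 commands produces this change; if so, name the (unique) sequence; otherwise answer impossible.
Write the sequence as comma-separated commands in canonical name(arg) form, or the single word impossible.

turn(right), strafe(left, 2)

key: position moved to (7,3) AND the heading swung to W — translation plus rotation needed
start: at (7,5), heading south
[1] after turn(right): at (7,5), heading west
[2] after strafe(left, 2): at (7,3), heading west
no other 2-command option fits: unique.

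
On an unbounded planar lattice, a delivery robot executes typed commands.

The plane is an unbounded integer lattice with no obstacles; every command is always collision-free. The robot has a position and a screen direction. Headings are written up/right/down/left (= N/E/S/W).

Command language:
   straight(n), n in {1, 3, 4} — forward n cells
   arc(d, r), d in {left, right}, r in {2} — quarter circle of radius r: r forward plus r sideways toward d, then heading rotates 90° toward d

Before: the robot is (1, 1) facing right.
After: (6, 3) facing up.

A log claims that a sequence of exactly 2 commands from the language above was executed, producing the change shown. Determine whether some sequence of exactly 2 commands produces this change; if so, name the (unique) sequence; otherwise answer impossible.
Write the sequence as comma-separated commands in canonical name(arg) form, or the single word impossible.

straight(3), arc(left, 2)

key: order matters: swapping straight(3) and arc(left, 2) lands elsewhere
start: (1, 1) facing right
1. straight(3) → (4, 1) facing right
2. arc(left, 2) → (6, 3) facing up
all 25 alternatives checked — unique.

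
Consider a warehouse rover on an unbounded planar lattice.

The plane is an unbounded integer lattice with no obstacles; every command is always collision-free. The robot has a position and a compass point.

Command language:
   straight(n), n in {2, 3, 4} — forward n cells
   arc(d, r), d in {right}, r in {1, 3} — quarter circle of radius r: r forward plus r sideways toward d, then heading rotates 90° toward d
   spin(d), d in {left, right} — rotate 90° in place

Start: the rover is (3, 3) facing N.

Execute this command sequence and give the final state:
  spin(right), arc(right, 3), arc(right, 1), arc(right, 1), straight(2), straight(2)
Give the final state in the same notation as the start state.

begin: (3, 3) facing N
1. spin(right) → (3, 3) facing E
2. arc(right, 3) → (6, 0) facing S
3. arc(right, 1) → (5, -1) facing W
4. arc(right, 1) → (4, 0) facing N
5. straight(2) → (4, 2) facing N
6. straight(2) → (4, 4) facing N

(4, 4) facing N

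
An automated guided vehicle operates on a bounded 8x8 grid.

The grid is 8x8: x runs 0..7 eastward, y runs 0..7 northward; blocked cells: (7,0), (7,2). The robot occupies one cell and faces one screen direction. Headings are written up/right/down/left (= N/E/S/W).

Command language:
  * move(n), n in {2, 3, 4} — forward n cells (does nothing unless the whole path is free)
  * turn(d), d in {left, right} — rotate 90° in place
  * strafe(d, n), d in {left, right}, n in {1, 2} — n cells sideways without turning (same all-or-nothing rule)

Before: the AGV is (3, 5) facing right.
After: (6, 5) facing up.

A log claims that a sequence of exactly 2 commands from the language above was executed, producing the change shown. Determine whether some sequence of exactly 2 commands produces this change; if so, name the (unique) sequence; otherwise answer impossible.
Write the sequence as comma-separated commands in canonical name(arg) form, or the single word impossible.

move(3), turn(left)

key: cell and facing (now N) both changed — the 2 commands mix motion and turning
begin: (3, 5) facing right
[1] after move(3): (6, 5) facing right
[2] after turn(left): (6, 5) facing up
no other 2-command option fits: unique.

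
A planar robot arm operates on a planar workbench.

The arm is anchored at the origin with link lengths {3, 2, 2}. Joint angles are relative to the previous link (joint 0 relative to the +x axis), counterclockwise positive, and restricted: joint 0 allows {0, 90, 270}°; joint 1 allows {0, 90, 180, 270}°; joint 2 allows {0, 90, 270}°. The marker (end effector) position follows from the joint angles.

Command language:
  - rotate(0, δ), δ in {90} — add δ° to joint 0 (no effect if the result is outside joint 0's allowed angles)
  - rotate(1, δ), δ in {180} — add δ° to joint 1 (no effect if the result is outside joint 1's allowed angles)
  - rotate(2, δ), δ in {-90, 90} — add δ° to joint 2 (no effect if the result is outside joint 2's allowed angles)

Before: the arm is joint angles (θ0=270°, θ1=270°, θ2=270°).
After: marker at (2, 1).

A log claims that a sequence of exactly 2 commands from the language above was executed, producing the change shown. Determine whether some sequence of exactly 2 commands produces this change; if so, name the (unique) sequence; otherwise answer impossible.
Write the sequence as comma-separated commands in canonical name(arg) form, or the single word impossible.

rotate(0, 90), rotate(0, 90)

start: joint angles (θ0=270°, θ1=270°, θ2=270°)
t=1 rotate(0, 90) ⇒ joint angles (θ0=0°, θ1=270°, θ2=270°)
t=2 rotate(0, 90) ⇒ joint angles (θ0=90°, θ1=270°, θ2=270°)
uniquely the one of 16 2-step routes that fits.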